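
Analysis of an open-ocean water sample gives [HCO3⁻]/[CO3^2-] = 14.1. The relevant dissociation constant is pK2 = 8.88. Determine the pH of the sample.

From K2 = [H⁺][CO3^2-]/[HCO3⁻]:  pH = pK2 − log₁₀([HCO3⁻]/[CO3^2-])
log₁₀(14.1) = +1.149
pH = 8.88 − (+1.149) = 7.73

pH = 7.73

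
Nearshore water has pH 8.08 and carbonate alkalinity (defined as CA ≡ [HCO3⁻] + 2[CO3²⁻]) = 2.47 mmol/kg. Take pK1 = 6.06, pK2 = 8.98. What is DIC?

CA = [HCO3⁻] + 2[CO3²⁻] = (α₁ + 2α₂)·DIC
At pH 8.08: [H⁺]/K1 = 10^-2.02 = 0.0095499, K2/[H⁺] = 10^-0.90 = 0.12589
α₁ = 1/(1 + 0.0095499 + 0.12589) = 1/1.1354 = 0.8807; α₂ = α₁·K2/[H⁺] = 0.1109
α₁ + 2α₂ = 1.1025
DIC = CA / (α₁ + 2α₂) = 2.47 / 1.1025 = 2.24 mmol/kg

DIC = 2.24 mmol/kg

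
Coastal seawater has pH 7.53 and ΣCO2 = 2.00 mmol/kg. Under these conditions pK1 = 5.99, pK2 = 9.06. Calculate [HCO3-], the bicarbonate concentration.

[HCO3⁻] = 1.89 mmol/kg

α₁ = 1 / (1 + [H⁺]/K1 + K2/[H⁺]) = 1 / (1 + 10^-1.54 + 10^-1.53)
   = 1 / (1 + 0.028840 + 0.029512) = 1/1.0584 = 0.9449
[HCO3⁻] = α₁ × DIC = 0.9449 × 2.00 = 1.89 mmol/kg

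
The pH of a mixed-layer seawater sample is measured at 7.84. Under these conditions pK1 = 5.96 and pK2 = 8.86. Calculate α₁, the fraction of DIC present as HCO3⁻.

α₁ = 0.902

α₁ = 1 / (1 + [H⁺]/K1 + K2/[H⁺]) = 1 / (1 + 10^-1.88 + 10^-1.02)
   = 1 / (1 + 0.013183 + 0.095499) = 1/1.1087 = 0.9020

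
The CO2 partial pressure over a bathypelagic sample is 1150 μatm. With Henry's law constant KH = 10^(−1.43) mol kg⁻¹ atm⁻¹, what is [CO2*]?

[CO2*] = 42.7 μmol/kg

KH = 10^(−1.43) = 3.715×10^-2 mol kg⁻¹ atm⁻¹
[CO2*] = KH · pCO2 = 3.715×10^-2 × 1150×10^-6 atm = 4.27×10^-5 mol/kg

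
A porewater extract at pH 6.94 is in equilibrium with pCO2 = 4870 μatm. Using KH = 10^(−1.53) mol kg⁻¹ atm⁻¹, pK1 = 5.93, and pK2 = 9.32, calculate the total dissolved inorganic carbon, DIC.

DIC = 1.62 mmol/kg

[CO2*] = KH · pCO2 = 10^(−1.53) × 4870×10^-6 = 1.437×10^-4 mol/kg
α₀ = 1/(1 + K1/[H⁺] + K1K2/[H⁺]²) = 1/(1 + 10^+1.01 + 10^-1.37) = 0.08869
DIC = [CO2*]/α₀ = 1.437×10^-4 / 0.08869 = 1.62 mmol/kg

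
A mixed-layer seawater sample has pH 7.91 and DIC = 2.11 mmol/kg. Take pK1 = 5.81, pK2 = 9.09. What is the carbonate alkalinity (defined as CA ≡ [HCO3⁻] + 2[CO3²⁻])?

CA = [HCO3⁻] + 2[CO3²⁻] = (α₁ + 2α₂)·DIC
At pH 7.91: [H⁺]/K1 = 10^-2.10 = 0.0079433, K2/[H⁺] = 10^-1.18 = 0.066069
α₁ = 1/(1 + 0.0079433 + 0.066069) = 1/1.0740 = 0.9311; α₂ = α₁·K2/[H⁺] = 0.06152
α₁ + 2α₂ = 1.0541
CA = 1.0541 × 2.11 = 2.22 mmol/kg

CA = 2.22 mmol/kg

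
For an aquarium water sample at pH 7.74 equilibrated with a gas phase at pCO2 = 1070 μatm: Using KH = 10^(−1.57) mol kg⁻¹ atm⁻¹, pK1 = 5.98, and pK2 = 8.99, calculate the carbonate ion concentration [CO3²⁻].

[CO3²⁻] = 0.0932 mmol/kg

[CO2*] = KH · pCO2 = 10^(−1.57) × 1070×10^-6 = 2.880×10^-5 mol/kg
α₀ = 1/(1 + K1/[H⁺] + K1K2/[H⁺]²) = 1/(1 + 10^+1.76 + 10^+0.51) = 0.01619
DIC = [CO2*]/α₀ = 2.880×10^-5 / 0.01619 = 1.779 mmol/kg
[CO3²⁻] = α₂·DIC; α₂ = 0.05238, so [CO3²⁻] = 0.05238 × 1.779 = 0.0932 mmol/kg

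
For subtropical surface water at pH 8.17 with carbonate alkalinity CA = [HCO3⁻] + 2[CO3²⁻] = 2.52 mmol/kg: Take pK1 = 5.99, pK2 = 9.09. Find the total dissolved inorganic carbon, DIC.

DIC = 2.29 mmol/kg

CA = [HCO3⁻] + 2[CO3²⁻] = (α₁ + 2α₂)·DIC
At pH 8.17: [H⁺]/K1 = 10^-2.18 = 0.0066069, K2/[H⁺] = 10^-0.92 = 0.12023
α₁ = 1/(1 + 0.0066069 + 0.12023) = 1/1.1268 = 0.8874; α₂ = α₁·K2/[H⁺] = 0.1067
α₁ + 2α₂ = 1.1008
DIC = CA / (α₁ + 2α₂) = 2.52 / 1.1008 = 2.29 mmol/kg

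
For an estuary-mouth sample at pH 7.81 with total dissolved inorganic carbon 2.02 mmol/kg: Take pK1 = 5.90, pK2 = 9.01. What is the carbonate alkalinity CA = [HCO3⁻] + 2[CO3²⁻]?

CA = 2.12 mmol/kg

CA = [HCO3⁻] + 2[CO3²⁻] = (α₁ + 2α₂)·DIC
At pH 7.81: [H⁺]/K1 = 10^-1.91 = 0.012303, K2/[H⁺] = 10^-1.20 = 0.063096
α₁ = 1/(1 + 0.012303 + 0.063096) = 1/1.0754 = 0.9299; α₂ = α₁·K2/[H⁺] = 0.05867
α₁ + 2α₂ = 1.0472
CA = 1.0472 × 2.02 = 2.12 mmol/kg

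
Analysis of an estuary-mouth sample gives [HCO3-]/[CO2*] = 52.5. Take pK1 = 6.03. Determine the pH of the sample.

pH = 7.75

From K1 = [H⁺][HCO3-]/[CO2*]:  pH = pK1 + log₁₀([HCO3-]/[CO2*])
log₁₀(52.5) = +1.720
pH = 6.03 + (+1.720) = 7.75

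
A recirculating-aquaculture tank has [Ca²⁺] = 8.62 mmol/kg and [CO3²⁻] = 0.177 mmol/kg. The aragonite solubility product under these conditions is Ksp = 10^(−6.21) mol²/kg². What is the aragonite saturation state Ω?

Ω = 2.47

Ksp = 10^(−6.21) = 6.166×10^-7
Ω = [Ca²⁺][CO3²⁻]/Ksp = (8.62×10^-3)(0.177×10^-3) / 6.166×10^-7 = 2.47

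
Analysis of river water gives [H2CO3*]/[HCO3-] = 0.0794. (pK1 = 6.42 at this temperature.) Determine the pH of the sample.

pH = 7.52

From K1 = [H⁺][HCO3-]/[H2CO3*]:  pH = pK1 − log₁₀([H2CO3*]/[HCO3-])
log₁₀(0.0794) = -1.100
pH = 6.42 − (-1.100) = 7.52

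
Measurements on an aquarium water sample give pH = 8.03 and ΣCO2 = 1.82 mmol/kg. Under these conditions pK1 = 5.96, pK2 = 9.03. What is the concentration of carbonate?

[CO3²⁻] = 0.164 mmol/kg

α₂ = 1 / (1 + [H⁺]/K2 + [H⁺]²/(K1K2)) = 1 / (1 + 10^+1.00 + 10^-1.07)
   = 1 / (1 + 10.000 + 0.085114) = 1/11.085 = 0.09021
[CO3²⁻] = α₂ × DIC = 0.09021 × 1.82 = 0.164 mmol/kg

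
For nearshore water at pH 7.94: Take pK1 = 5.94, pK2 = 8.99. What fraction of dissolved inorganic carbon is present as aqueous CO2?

α₀ = 1 / (1 + K1/[H⁺] + K1K2/[H⁺]²) = 1 / (1 + 10^+2.00 + 10^+0.95)
   = 1 / (1 + 100.00 + 8.9125) = 1/109.91 = 0.009098

α₀ = 0.00910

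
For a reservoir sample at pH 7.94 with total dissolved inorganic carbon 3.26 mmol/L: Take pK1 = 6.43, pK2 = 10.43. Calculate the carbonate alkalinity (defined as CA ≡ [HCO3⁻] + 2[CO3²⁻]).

CA = [HCO3⁻] + 2[CO3²⁻] = (α₁ + 2α₂)·DIC
At pH 7.94: [H⁺]/K1 = 10^-1.51 = 0.030903, K2/[H⁺] = 10^-2.49 = 0.0032359
α₁ = 1/(1 + 0.030903 + 0.0032359) = 1/1.0341 = 0.9670; α₂ = α₁·K2/[H⁺] = 0.003129
α₁ + 2α₂ = 0.9732
CA = 0.9732 × 3.26 = 3.17 mmol/L

CA = 3.17 mmol/L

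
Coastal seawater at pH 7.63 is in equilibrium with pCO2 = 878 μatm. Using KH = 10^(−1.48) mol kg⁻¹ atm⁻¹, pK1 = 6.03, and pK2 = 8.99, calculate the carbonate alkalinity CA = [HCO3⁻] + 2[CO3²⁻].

[CO2*] = KH · pCO2 = 10^(−1.48) × 878×10^-6 = 2.907×10^-5 mol/kg
α₀ = 1/(1 + K1/[H⁺] + K1K2/[H⁺]²) = 1/(1 + 10^+1.60 + 10^+0.24) = 0.02350
DIC = [CO2*]/α₀ = 2.907×10^-5 / 0.02350 = 1.237 mmol/kg
CA = (α₁ + 2α₂)·DIC = (0.9357 + 2×0.04084) × 1.237 = 1.26 mmol/kg

CA = 1.26 mmol/kg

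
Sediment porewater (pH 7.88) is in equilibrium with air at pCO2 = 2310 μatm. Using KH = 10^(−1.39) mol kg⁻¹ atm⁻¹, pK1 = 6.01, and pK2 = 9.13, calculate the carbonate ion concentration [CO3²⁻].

[CO2*] = KH · pCO2 = 10^(−1.39) × 2310×10^-6 = 9.410×10^-5 mol/kg
α₀ = 1/(1 + K1/[H⁺] + K1K2/[H⁺]²) = 1/(1 + 10^+1.87 + 10^+0.62) = 0.01261
DIC = [CO2*]/α₀ = 9.410×10^-5 / 0.01261 = 7.462 mmol/kg
[CO3²⁻] = α₂·DIC; α₂ = 0.05257, so [CO3²⁻] = 0.05257 × 7.462 = 0.392 mmol/kg

[CO3²⁻] = 0.392 mmol/kg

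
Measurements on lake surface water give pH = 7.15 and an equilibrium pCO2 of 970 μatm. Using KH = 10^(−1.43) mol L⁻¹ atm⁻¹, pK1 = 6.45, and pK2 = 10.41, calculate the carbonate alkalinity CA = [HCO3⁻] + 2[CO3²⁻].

CA = 0.181 mmol/L

[CO2*] = KH · pCO2 = 10^(−1.43) × 970×10^-6 = 3.604×10^-5 mol/L
α₀ = 1/(1 + K1/[H⁺] + K1K2/[H⁺]²) = 1/(1 + 10^+0.70 + 10^-2.56) = 0.1663
DIC = [CO2*]/α₀ = 3.604×10^-5 / 0.1663 = 0.2168 mmol/L
CA = (α₁ + 2α₂)·DIC = (0.8333 + 2×0.0004579) × 0.2168 = 0.181 mmol/L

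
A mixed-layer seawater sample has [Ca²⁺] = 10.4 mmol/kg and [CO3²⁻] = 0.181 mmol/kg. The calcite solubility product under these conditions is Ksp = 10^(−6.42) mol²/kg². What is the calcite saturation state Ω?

Ω = 4.95

Ksp = 10^(−6.42) = 3.802×10^-7
Ω = [Ca²⁺][CO3²⁻]/Ksp = (10.4×10^-3)(0.181×10^-3) / 3.802×10^-7 = 4.95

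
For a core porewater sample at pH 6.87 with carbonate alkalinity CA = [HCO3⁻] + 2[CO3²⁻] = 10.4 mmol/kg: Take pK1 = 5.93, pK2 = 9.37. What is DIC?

DIC = 11.6 mmol/kg

CA = [HCO3⁻] + 2[CO3²⁻] = (α₁ + 2α₂)·DIC
At pH 6.87: [H⁺]/K1 = 10^-0.94 = 0.11482, K2/[H⁺] = 10^-2.50 = 0.0031623
α₁ = 1/(1 + 0.11482 + 0.0031623) = 1/1.1180 = 0.8945; α₂ = α₁·K2/[H⁺] = 0.002829
α₁ + 2α₂ = 0.9001
DIC = CA / (α₁ + 2α₂) = 10.4 / 0.9001 = 11.6 mmol/kg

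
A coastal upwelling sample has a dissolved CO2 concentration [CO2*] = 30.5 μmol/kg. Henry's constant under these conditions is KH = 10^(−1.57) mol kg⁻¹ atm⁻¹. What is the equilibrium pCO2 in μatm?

pCO2 = 1130 μatm

KH = 10^(−1.57) = 2.692×10^-2 mol kg⁻¹ atm⁻¹
pCO2 = [CO2*]/KH = 30.5×10^-6 / 2.692×10^-2 = 1.13×10^-3 atm = 1130 μatm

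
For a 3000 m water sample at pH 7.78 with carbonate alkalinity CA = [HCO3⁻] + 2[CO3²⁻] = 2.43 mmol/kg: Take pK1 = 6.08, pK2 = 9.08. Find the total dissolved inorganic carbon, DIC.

CA = [HCO3⁻] + 2[CO3²⁻] = (α₁ + 2α₂)·DIC
At pH 7.78: [H⁺]/K1 = 10^-1.70 = 0.019953, K2/[H⁺] = 10^-1.30 = 0.050119
α₁ = 1/(1 + 0.019953 + 0.050119) = 1/1.0701 = 0.9345; α₂ = α₁·K2/[H⁺] = 0.04684
α₁ + 2α₂ = 1.0282
DIC = CA / (α₁ + 2α₂) = 2.43 / 1.0282 = 2.36 mmol/kg

DIC = 2.36 mmol/kg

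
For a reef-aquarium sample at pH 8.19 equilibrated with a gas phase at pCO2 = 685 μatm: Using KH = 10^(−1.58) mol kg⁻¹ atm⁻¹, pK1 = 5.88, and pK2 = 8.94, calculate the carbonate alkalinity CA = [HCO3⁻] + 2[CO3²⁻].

[CO2*] = KH · pCO2 = 10^(−1.58) × 685×10^-6 = 1.802×10^-5 mol/kg
α₀ = 1/(1 + K1/[H⁺] + K1K2/[H⁺]²) = 1/(1 + 10^+2.31 + 10^+1.56) = 0.004141
DIC = [CO2*]/α₀ = 1.802×10^-5 / 0.004141 = 4.351 mmol/kg
CA = (α₁ + 2α₂)·DIC = (0.8455 + 2×0.1504) × 4.351 = 4.99 mmol/kg

CA = 4.99 mmol/kg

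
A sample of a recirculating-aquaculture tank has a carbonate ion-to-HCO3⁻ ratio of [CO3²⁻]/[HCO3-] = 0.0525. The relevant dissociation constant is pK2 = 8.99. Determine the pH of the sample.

From K2 = [H⁺][CO3²⁻]/[HCO3-]:  pH = pK2 + log₁₀([CO3²⁻]/[HCO3-])
log₁₀(0.0525) = -1.280
pH = 8.99 + (-1.280) = 7.71

pH = 7.71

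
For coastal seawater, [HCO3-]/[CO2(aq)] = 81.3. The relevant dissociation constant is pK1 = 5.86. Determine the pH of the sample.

pH = 7.77

From K1 = [H⁺][HCO3-]/[CO2(aq)]:  pH = pK1 + log₁₀([HCO3-]/[CO2(aq)])
log₁₀(81.3) = +1.910
pH = 5.86 + (+1.910) = 7.77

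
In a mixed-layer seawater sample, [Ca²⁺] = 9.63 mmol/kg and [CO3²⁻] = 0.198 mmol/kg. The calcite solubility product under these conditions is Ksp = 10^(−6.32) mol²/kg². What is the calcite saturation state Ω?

Ksp = 10^(−6.32) = 4.786×10^-7
Ω = [Ca²⁺][CO3²⁻]/Ksp = (9.63×10^-3)(0.198×10^-3) / 4.786×10^-7 = 3.98

Ω = 3.98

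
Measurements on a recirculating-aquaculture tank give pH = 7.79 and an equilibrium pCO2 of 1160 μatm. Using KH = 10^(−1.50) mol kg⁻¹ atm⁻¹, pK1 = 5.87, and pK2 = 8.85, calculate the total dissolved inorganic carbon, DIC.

DIC = 3.35 mmol/kg

[CO2*] = KH · pCO2 = 10^(−1.50) × 1160×10^-6 = 3.668×10^-5 mol/kg
α₀ = 1/(1 + K1/[H⁺] + K1K2/[H⁺]²) = 1/(1 + 10^+1.92 + 10^+0.86) = 0.01094
DIC = [CO2*]/α₀ = 3.668×10^-5 / 0.01094 = 3.35 mmol/kg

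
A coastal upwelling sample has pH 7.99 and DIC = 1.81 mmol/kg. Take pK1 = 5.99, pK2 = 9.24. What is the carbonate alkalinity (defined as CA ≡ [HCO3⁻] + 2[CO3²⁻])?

CA = [HCO3⁻] + 2[CO3²⁻] = (α₁ + 2α₂)·DIC
At pH 7.99: [H⁺]/K1 = 10^-2.00 = 0.010000, K2/[H⁺] = 10^-1.25 = 0.056234
α₁ = 1/(1 + 0.010000 + 0.056234) = 1/1.0662 = 0.9379; α₂ = α₁·K2/[H⁺] = 0.05274
α₁ + 2α₂ = 1.0434
CA = 1.0434 × 1.81 = 1.89 mmol/kg

CA = 1.89 mmol/kg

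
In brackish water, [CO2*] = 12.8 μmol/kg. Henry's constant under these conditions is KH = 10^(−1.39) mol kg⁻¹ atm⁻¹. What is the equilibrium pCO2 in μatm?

KH = 10^(−1.39) = 4.074×10^-2 mol kg⁻¹ atm⁻¹
pCO2 = [CO2*]/KH = 12.8×10^-6 / 4.074×10^-2 = 3.14×10^-4 atm = 314 μatm

pCO2 = 314 μatm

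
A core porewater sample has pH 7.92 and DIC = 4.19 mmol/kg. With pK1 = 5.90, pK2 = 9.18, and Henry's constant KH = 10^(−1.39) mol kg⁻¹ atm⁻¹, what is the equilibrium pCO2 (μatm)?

α₀ = 1 / (1 + K1/[H⁺] + K1K2/[H⁺]²) = 1 / (1 + 10^+2.02 + 10^+0.76)
   = 1 / (1 + 104.71 + 5.7544) = 1/111.47 = 0.008971
[CO2*] = α₀ × DIC = 0.008971 × 4.19 = 0.03759 mmol/kg
pCO2 = [CO2*]/KH = 3.759×10^-5 / 4.074×10^-2 = 923 μatm

pCO2 = 923 μatm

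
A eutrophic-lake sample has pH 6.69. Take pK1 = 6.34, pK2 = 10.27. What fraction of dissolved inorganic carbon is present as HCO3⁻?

α₁ = 1 / (1 + [H⁺]/K1 + K2/[H⁺]) = 1 / (1 + 10^-0.35 + 10^-3.58)
   = 1 / (1 + 0.44668 + 0.00026303) = 1/1.4469 = 0.6911

α₁ = 0.691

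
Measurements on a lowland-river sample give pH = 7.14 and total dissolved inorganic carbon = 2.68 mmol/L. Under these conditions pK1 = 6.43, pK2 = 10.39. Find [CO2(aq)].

α₀ = 1 / (1 + K1/[H⁺] + K1K2/[H⁺]²) = 1 / (1 + 10^+0.71 + 10^-2.54)
   = 1 / (1 + 5.1286 + 0.0028840) = 1/6.1315 = 0.1631
[CO2*] = α₀ × DIC = 0.1631 × 2.68 = 0.437 mmol/L

[CO2*] = 0.437 mmol/L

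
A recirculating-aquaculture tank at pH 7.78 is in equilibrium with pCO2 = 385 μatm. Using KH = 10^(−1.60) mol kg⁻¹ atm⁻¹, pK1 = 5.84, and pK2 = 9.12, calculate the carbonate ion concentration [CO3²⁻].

[CO2*] = KH · pCO2 = 10^(−1.60) × 385×10^-6 = 9.671×10^-6 mol/kg
α₀ = 1/(1 + K1/[H⁺] + K1K2/[H⁺]²) = 1/(1 + 10^+1.94 + 10^+0.60) = 0.01086
DIC = [CO2*]/α₀ = 9.671×10^-6 / 0.01086 = 0.8905 mmol/kg
[CO3²⁻] = α₂·DIC; α₂ = 0.04324, so [CO3²⁻] = 0.04324 × 0.8905 = 0.0385 mmol/kg

[CO3²⁻] = 0.0385 mmol/kg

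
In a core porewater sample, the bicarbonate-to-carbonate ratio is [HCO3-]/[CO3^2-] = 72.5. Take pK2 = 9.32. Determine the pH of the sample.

pH = 7.46

From K2 = [H⁺][CO3^2-]/[HCO3-]:  pH = pK2 − log₁₀([HCO3-]/[CO3^2-])
log₁₀(72.5) = +1.860
pH = 9.32 − (+1.860) = 7.46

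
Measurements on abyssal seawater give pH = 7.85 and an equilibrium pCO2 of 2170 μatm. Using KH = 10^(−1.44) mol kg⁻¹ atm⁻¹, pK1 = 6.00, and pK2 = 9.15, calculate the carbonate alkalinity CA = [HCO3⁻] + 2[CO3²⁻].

[CO2*] = KH · pCO2 = 10^(−1.44) × 2170×10^-6 = 7.879×10^-5 mol/kg
α₀ = 1/(1 + K1/[H⁺] + K1K2/[H⁺]²) = 1/(1 + 10^+1.85 + 10^+0.55) = 0.01327
DIC = [CO2*]/α₀ = 7.879×10^-5 / 0.01327 = 5.936 mmol/kg
CA = (α₁ + 2α₂)·DIC = (0.9396 + 2×0.04709) × 5.936 = 6.14 mmol/kg

CA = 6.14 mmol/kg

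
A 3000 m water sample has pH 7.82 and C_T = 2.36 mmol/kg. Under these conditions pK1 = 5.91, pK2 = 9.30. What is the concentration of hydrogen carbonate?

α₁ = 1 / (1 + [H⁺]/K1 + K2/[H⁺]) = 1 / (1 + 10^-1.91 + 10^-1.48)
   = 1 / (1 + 0.012303 + 0.033113) = 1/1.0454 = 0.9566
[HCO3⁻] = α₁ × DIC = 0.9566 × 2.36 = 2.26 mmol/kg

[HCO3⁻] = 2.26 mmol/kg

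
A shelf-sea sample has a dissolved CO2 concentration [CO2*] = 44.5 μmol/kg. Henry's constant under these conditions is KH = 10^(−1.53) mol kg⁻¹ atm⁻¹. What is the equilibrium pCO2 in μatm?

KH = 10^(−1.53) = 2.951×10^-2 mol kg⁻¹ atm⁻¹
pCO2 = [CO2*]/KH = 44.5×10^-6 / 2.951×10^-2 = 1.51×10^-3 atm = 1510 μatm

pCO2 = 1510 μatm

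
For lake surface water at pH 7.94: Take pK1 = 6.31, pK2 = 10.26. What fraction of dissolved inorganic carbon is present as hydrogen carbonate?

α₁ = 0.973

α₁ = 1 / (1 + [H⁺]/K1 + K2/[H⁺]) = 1 / (1 + 10^-1.63 + 10^-2.32)
   = 1 / (1 + 0.023442 + 0.0047863) = 1/1.0282 = 0.9725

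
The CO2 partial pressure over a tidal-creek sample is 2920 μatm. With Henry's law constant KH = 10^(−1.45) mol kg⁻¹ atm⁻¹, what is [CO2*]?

KH = 10^(−1.45) = 3.548×10^-2 mol kg⁻¹ atm⁻¹
[CO2*] = KH · pCO2 = 3.548×10^-2 × 2920×10^-6 atm = 1.04×10^-4 mol/kg

[CO2*] = 104 μmol/kg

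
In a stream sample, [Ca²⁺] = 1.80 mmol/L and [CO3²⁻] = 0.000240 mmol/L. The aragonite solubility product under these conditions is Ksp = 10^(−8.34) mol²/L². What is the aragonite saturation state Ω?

Ksp = 10^(−8.34) = 4.571×10^-9
Ω = [Ca²⁺][CO3²⁻]/Ksp = (1.80×10^-3)(0.000240×10^-3) / 4.571×10^-9 = 0.0945

Ω = 0.0945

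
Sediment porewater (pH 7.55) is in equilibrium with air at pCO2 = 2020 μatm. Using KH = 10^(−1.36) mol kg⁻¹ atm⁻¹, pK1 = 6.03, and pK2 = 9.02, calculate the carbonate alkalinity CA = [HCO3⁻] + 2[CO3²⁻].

CA = 3.12 mmol/kg

[CO2*] = KH · pCO2 = 10^(−1.36) × 2020×10^-6 = 8.818×10^-5 mol/kg
α₀ = 1/(1 + K1/[H⁺] + K1K2/[H⁺]²) = 1/(1 + 10^+1.52 + 10^+0.05) = 0.02838
DIC = [CO2*]/α₀ = 8.818×10^-5 / 0.02838 = 3.107 mmol/kg
CA = (α₁ + 2α₂)·DIC = (0.9398 + 2×0.03184) × 3.107 = 3.12 mmol/kg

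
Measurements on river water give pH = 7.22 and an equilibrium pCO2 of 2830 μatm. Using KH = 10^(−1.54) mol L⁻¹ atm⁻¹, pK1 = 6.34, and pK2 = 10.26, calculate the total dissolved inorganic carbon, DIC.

DIC = 0.701 mmol/L

[CO2*] = KH · pCO2 = 10^(−1.54) × 2830×10^-6 = 8.162×10^-5 mol/L
α₀ = 1/(1 + K1/[H⁺] + K1K2/[H⁺]²) = 1/(1 + 10^+0.88 + 10^-2.16) = 0.1164
DIC = [CO2*]/α₀ = 8.162×10^-5 / 0.1164 = 0.701 mmol/L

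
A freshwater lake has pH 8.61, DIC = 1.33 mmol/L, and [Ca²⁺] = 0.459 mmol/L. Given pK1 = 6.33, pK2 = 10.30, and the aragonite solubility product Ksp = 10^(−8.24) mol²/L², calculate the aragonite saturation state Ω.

α₂ = 1 / (1 + [H⁺]/K2 + [H⁺]²/(K1K2)) = 1 / (1 + 10^+1.69 + 10^-0.59)
   = 1 / (1 + 48.978 + 0.25704) = 1/50.235 = 0.01991
[CO3²⁻] = α₂ × DIC = 0.01991 × 1.33 = 0.02648 mmol/L
Ksp = 10^(−8.24) = 5.754×10^-9
Ω = [Ca²⁺][CO3²⁻]/Ksp = (0.459×10^-3)(2.648×10^-5) / 5.754×10^-9 = 2.11

Ω = 2.11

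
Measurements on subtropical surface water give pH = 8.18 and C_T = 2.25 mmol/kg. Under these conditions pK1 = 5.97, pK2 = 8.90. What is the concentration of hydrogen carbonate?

[HCO3⁻] = 1.88 mmol/kg

α₁ = 1 / (1 + [H⁺]/K1 + K2/[H⁺]) = 1 / (1 + 10^-2.21 + 10^-0.72)
   = 1 / (1 + 0.0061660 + 0.19055) = 1/1.1967 = 0.8356
[HCO3⁻] = α₁ × DIC = 0.8356 × 2.25 = 1.88 mmol/kg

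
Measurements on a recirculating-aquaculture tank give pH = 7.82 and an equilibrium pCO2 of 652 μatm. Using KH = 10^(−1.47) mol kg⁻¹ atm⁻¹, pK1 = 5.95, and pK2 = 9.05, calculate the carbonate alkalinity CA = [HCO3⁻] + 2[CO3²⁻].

[CO2*] = KH · pCO2 = 10^(−1.47) × 652×10^-6 = 2.209×10^-5 mol/kg
α₀ = 1/(1 + K1/[H⁺] + K1K2/[H⁺]²) = 1/(1 + 10^+1.87 + 10^+0.64) = 0.01258
DIC = [CO2*]/α₀ = 2.209×10^-5 / 0.01258 = 1.756 mmol/kg
CA = (α₁ + 2α₂)·DIC = (0.9325 + 2×0.05491) × 1.756 = 1.83 mmol/kg

CA = 1.83 mmol/kg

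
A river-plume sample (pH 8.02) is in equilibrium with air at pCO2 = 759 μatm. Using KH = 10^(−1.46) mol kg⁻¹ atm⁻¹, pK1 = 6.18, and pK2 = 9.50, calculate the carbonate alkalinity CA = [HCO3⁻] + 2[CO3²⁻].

CA = 1.94 mmol/kg

[CO2*] = KH · pCO2 = 10^(−1.46) × 759×10^-6 = 2.632×10^-5 mol/kg
α₀ = 1/(1 + K1/[H⁺] + K1K2/[H⁺]²) = 1/(1 + 10^+1.84 + 10^+0.36) = 0.01380
DIC = [CO2*]/α₀ = 2.632×10^-5 / 0.01380 = 1.907 mmol/kg
CA = (α₁ + 2α₂)·DIC = (0.9546 + 2×0.03161) × 1.907 = 1.94 mmol/kg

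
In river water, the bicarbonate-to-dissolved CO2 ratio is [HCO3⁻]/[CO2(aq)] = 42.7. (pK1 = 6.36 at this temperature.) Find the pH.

From K1 = [H⁺][HCO3⁻]/[CO2(aq)]:  pH = pK1 + log₁₀([HCO3⁻]/[CO2(aq)])
log₁₀(42.7) = +1.630
pH = 6.36 + (+1.630) = 7.99

pH = 7.99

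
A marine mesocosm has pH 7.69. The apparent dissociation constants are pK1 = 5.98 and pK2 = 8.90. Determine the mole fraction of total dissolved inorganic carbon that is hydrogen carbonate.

α₁ = 1 / (1 + [H⁺]/K1 + K2/[H⁺]) = 1 / (1 + 10^-1.71 + 10^-1.21)
   = 1 / (1 + 0.019498 + 0.061660) = 1/1.0812 = 0.9249

α₁ = 0.925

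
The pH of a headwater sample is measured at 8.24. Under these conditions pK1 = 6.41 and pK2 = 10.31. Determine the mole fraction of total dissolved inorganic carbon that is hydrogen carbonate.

α₁ = 0.977

α₁ = 1 / (1 + [H⁺]/K1 + K2/[H⁺]) = 1 / (1 + 10^-1.83 + 10^-2.07)
   = 1 / (1 + 0.014791 + 0.0085114) = 1/1.0233 = 0.9772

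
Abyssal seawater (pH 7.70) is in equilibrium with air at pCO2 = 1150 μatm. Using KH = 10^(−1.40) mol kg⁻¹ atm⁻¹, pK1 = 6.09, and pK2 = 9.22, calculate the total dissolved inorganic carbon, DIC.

[CO2*] = KH · pCO2 = 10^(−1.40) × 1150×10^-6 = 4.578×10^-5 mol/kg
α₀ = 1/(1 + K1/[H⁺] + K1K2/[H⁺]²) = 1/(1 + 10^+1.61 + 10^+0.09) = 0.02327
DIC = [CO2*]/α₀ = 4.578×10^-5 / 0.02327 = 1.97 mmol/kg

DIC = 1.97 mmol/kg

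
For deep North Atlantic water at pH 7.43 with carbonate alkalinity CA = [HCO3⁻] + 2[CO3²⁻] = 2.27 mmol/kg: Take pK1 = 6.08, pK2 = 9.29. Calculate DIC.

CA = [HCO3⁻] + 2[CO3²⁻] = (α₁ + 2α₂)·DIC
At pH 7.43: [H⁺]/K1 = 10^-1.35 = 0.044668, K2/[H⁺] = 10^-1.86 = 0.013804
α₁ = 1/(1 + 0.044668 + 0.013804) = 1/1.0585 = 0.9448; α₂ = α₁·K2/[H⁺] = 0.01304
α₁ + 2α₂ = 0.9708
DIC = CA / (α₁ + 2α₂) = 2.27 / 0.9708 = 2.34 mmol/kg

DIC = 2.34 mmol/kg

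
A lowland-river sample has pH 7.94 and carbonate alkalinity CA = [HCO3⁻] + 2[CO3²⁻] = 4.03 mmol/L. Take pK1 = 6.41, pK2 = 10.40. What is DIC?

CA = [HCO3⁻] + 2[CO3²⁻] = (α₁ + 2α₂)·DIC
At pH 7.94: [H⁺]/K1 = 10^-1.53 = 0.029512, K2/[H⁺] = 10^-2.46 = 0.0034674
α₁ = 1/(1 + 0.029512 + 0.0034674) = 1/1.0330 = 0.9681; α₂ = α₁·K2/[H⁺] = 0.003357
α₁ + 2α₂ = 0.9748
DIC = CA / (α₁ + 2α₂) = 4.03 / 0.9748 = 4.13 mmol/L

DIC = 4.13 mmol/L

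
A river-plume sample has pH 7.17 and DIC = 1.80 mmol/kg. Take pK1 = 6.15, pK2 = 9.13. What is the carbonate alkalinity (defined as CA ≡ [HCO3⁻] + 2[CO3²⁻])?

CA = 1.66 mmol/kg

CA = [HCO3⁻] + 2[CO3²⁻] = (α₁ + 2α₂)·DIC
At pH 7.17: [H⁺]/K1 = 10^-1.02 = 0.095499, K2/[H⁺] = 10^-1.96 = 0.010965
α₁ = 1/(1 + 0.095499 + 0.010965) = 1/1.1065 = 0.9038; α₂ = α₁·K2/[H⁺] = 0.009910
α₁ + 2α₂ = 0.9236
CA = 0.9236 × 1.80 = 1.66 mmol/kg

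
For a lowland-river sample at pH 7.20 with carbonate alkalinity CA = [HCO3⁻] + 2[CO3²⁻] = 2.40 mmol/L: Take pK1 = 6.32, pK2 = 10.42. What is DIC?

CA = [HCO3⁻] + 2[CO3²⁻] = (α₁ + 2α₂)·DIC
At pH 7.20: [H⁺]/K1 = 10^-0.88 = 0.13183, K2/[H⁺] = 10^-3.22 = 0.00060256
α₁ = 1/(1 + 0.13183 + 0.00060256) = 1/1.1324 = 0.8831; α₂ = α₁·K2/[H⁺] = 0.0005321
α₁ + 2α₂ = 0.8841
DIC = CA / (α₁ + 2α₂) = 2.40 / 0.8841 = 2.71 mmol/L

DIC = 2.71 mmol/L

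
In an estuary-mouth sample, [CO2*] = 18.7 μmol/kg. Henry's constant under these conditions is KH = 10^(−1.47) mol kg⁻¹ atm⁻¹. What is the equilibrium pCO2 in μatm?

pCO2 = 552 μatm

KH = 10^(−1.47) = 3.388×10^-2 mol kg⁻¹ atm⁻¹
pCO2 = [CO2*]/KH = 18.7×10^-6 / 3.388×10^-2 = 5.52×10^-4 atm = 552 μatm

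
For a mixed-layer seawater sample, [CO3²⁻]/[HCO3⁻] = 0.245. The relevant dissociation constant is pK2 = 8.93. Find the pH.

pH = 8.32

From K2 = [H⁺][CO3²⁻]/[HCO3⁻]:  pH = pK2 + log₁₀([CO3²⁻]/[HCO3⁻])
log₁₀(0.245) = -0.611
pH = 8.93 + (-0.611) = 8.32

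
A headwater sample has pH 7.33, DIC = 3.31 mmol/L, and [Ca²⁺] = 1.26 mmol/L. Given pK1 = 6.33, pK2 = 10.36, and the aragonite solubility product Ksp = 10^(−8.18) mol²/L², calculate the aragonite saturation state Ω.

Ω = 0.535

α₂ = 1 / (1 + [H⁺]/K2 + [H⁺]²/(K1K2)) = 1 / (1 + 10^+3.03 + 10^+2.03)
   = 1 / (1 + 1071.5 + 107.15) = 1/1179.7 = 0.0008477
[CO3²⁻] = α₂ × DIC = 0.0008477 × 3.31 = 0.002806 mmol/L = 2.806 μmol/L
Ksp = 10^(−8.18) = 6.607×10^-9
Ω = [Ca²⁺][CO3²⁻]/Ksp = (1.26×10^-3)(2.806×10^-6) / 6.607×10^-9 = 0.535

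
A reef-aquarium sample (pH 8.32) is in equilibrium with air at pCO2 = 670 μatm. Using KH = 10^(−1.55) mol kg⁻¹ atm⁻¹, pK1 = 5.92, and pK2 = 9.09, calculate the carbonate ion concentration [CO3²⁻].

[CO2*] = KH · pCO2 = 10^(−1.55) × 670×10^-6 = 1.888×10^-5 mol/kg
α₀ = 1/(1 + K1/[H⁺] + K1K2/[H⁺]²) = 1/(1 + 10^+2.40 + 10^+1.63) = 0.003392
DIC = [CO2*]/α₀ = 1.888×10^-5 / 0.003392 = 5.568 mmol/kg
[CO3²⁻] = α₂·DIC; α₂ = 0.1447, so [CO3²⁻] = 0.1447 × 5.568 = 0.806 mmol/kg

[CO3²⁻] = 0.806 mmol/kg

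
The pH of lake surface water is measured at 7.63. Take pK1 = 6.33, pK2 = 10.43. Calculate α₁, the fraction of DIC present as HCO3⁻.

α₁ = 0.951

α₁ = 1 / (1 + [H⁺]/K1 + K2/[H⁺]) = 1 / (1 + 10^-1.30 + 10^-2.80)
   = 1 / (1 + 0.050119 + 0.0015849) = 1/1.0517 = 0.9508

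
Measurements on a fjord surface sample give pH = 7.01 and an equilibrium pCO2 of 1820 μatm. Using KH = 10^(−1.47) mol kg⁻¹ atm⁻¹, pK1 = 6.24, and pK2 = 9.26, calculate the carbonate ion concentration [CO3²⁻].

[CO2*] = KH · pCO2 = 10^(−1.47) × 1820×10^-6 = 6.167×10^-5 mol/kg
α₀ = 1/(1 + K1/[H⁺] + K1K2/[H⁺]²) = 1/(1 + 10^+0.77 + 10^-1.48) = 0.1445
DIC = [CO2*]/α₀ = 6.167×10^-5 / 0.1445 = 0.4268 mmol/kg
[CO3²⁻] = α₂·DIC; α₂ = 0.004784, so [CO3²⁻] = 0.004784 × 0.4268 = 0.00204 mmol/kg = 2.04 μmol/kg

[CO3²⁻] = 2.04 μmol/kg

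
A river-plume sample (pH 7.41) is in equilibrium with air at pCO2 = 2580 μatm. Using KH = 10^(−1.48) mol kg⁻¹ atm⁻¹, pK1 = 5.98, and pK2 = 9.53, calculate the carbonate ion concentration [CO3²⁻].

[CO3²⁻] = 17.4 μmol/kg

[CO2*] = KH · pCO2 = 10^(−1.48) × 2580×10^-6 = 8.543×10^-5 mol/kg
α₀ = 1/(1 + K1/[H⁺] + K1K2/[H⁺]²) = 1/(1 + 10^+1.43 + 10^-0.69) = 0.03556
DIC = [CO2*]/α₀ = 8.543×10^-5 / 0.03556 = 2.402 mmol/kg
[CO3²⁻] = α₂·DIC; α₂ = 0.007261, so [CO3²⁻] = 0.007261 × 2.402 = 0.0174 mmol/kg = 17.4 μmol/kg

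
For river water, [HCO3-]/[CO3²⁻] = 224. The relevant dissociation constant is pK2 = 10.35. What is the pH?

From K2 = [H⁺][CO3²⁻]/[HCO3-]:  pH = pK2 − log₁₀([HCO3-]/[CO3²⁻])
log₁₀(224) = +2.350
pH = 10.35 − (+2.350) = 8.00

pH = 8.00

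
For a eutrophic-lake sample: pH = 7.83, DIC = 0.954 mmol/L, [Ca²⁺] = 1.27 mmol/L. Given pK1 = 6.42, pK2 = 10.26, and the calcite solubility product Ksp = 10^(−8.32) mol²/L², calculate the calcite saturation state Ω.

Ω = 0.902

α₂ = 1 / (1 + [H⁺]/K2 + [H⁺]²/(K1K2)) = 1 / (1 + 10^+2.43 + 10^+1.02)
   = 1 / (1 + 269.15 + 10.471) = 1/280.62 = 0.003563
[CO3²⁻] = α₂ × DIC = 0.003563 × 0.954 = 0.003400 mmol/L = 3.400 μmol/L
Ksp = 10^(−8.32) = 4.786×10^-9
Ω = [Ca²⁺][CO3²⁻]/Ksp = (1.27×10^-3)(3.400×10^-6) / 4.786×10^-9 = 0.902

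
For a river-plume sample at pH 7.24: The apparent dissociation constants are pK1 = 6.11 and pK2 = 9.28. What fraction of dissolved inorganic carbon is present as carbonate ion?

α₂ = 0.00842

α₂ = 1 / (1 + [H⁺]/K2 + [H⁺]²/(K1K2)) = 1 / (1 + 10^+2.04 + 10^+0.91)
   = 1 / (1 + 109.65 + 8.1283) = 1/118.78 = 0.008419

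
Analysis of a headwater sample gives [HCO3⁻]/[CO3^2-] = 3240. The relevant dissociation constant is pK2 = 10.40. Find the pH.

From K2 = [H⁺][CO3^2-]/[HCO3⁻]:  pH = pK2 − log₁₀([HCO3⁻]/[CO3^2-])
log₁₀(3240) = +3.511
pH = 10.40 − (+3.511) = 6.89

pH = 6.89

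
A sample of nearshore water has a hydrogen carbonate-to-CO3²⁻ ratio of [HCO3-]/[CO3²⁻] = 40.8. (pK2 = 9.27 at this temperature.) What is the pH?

pH = 7.66

From K2 = [H⁺][CO3²⁻]/[HCO3-]:  pH = pK2 − log₁₀([HCO3-]/[CO3²⁻])
log₁₀(40.8) = +1.611
pH = 9.27 − (+1.611) = 7.66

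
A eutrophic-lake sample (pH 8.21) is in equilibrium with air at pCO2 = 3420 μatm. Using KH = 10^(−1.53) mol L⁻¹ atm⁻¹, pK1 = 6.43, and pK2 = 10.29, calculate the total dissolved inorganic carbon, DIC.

[CO2*] = KH · pCO2 = 10^(−1.53) × 3420×10^-6 = 1.009×10^-4 mol/L
α₀ = 1/(1 + K1/[H⁺] + K1K2/[H⁺]²) = 1/(1 + 10^+1.78 + 10^-0.30) = 0.01619
DIC = [CO2*]/α₀ = 1.009×10^-4 / 0.01619 = 6.23 mmol/L

DIC = 6.23 mmol/L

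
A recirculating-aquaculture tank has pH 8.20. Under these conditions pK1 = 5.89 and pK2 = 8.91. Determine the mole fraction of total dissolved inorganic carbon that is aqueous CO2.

α₀ = 1 / (1 + K1/[H⁺] + K1K2/[H⁺]²) = 1 / (1 + 10^+2.31 + 10^+1.60)
   = 1 / (1 + 204.17 + 39.811) = 1/244.98 = 0.004082

α₀ = 0.00408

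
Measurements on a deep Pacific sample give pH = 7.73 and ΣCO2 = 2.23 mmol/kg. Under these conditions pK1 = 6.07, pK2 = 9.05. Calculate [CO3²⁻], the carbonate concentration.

[CO3²⁻] = 0.0998 mmol/kg

α₂ = 1 / (1 + [H⁺]/K2 + [H⁺]²/(K1K2)) = 1 / (1 + 10^+1.32 + 10^-0.34)
   = 1 / (1 + 20.893 + 0.45709) = 1/22.350 = 0.04474
[CO3²⁻] = α₂ × DIC = 0.04474 × 2.23 = 0.0998 mmol/kg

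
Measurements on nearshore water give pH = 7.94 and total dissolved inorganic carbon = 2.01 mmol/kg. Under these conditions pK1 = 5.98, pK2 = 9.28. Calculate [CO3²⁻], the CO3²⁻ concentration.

α₂ = 1 / (1 + [H⁺]/K2 + [H⁺]²/(K1K2)) = 1 / (1 + 10^+1.34 + 10^-0.62)
   = 1 / (1 + 21.878 + 0.23988) = 1/23.117 = 0.04326
[CO3²⁻] = α₂ × DIC = 0.04326 × 2.01 = 0.0869 mmol/kg

[CO3²⁻] = 0.0869 mmol/kg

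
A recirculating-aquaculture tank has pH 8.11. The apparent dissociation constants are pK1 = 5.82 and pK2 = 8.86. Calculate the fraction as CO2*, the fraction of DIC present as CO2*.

α₀ = 1 / (1 + K1/[H⁺] + K1K2/[H⁺]²) = 1 / (1 + 10^+2.29 + 10^+1.54)
   = 1 / (1 + 194.98 + 34.674) = 1/230.66 = 0.004335

α₀ = 0.00434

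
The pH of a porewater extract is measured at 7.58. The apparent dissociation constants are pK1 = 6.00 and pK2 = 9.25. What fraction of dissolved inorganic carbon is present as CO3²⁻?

α₂ = 1 / (1 + [H⁺]/K2 + [H⁺]²/(K1K2)) = 1 / (1 + 10^+1.67 + 10^+0.09)
   = 1 / (1 + 46.774 + 1.2303) = 1/49.004 = 0.02041

α₂ = 0.0204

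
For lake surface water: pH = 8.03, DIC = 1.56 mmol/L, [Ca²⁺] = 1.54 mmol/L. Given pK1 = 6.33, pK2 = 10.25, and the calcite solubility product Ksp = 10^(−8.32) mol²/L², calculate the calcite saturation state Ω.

α₂ = 1 / (1 + [H⁺]/K2 + [H⁺]²/(K1K2)) = 1 / (1 + 10^+2.22 + 10^+0.52)
   = 1 / (1 + 165.96 + 3.3113) = 1/170.27 = 0.005873
[CO3²⁻] = α₂ × DIC = 0.005873 × 1.56 = 0.009162 mmol/L = 9.162 μmol/L
Ksp = 10^(−8.32) = 4.786×10^-9
Ω = [Ca²⁺][CO3²⁻]/Ksp = (1.54×10^-3)(9.162×10^-6) / 4.786×10^-9 = 2.95

Ω = 2.95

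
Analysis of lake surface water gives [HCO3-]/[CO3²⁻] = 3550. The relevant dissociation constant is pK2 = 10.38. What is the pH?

pH = 6.83

From K2 = [H⁺][CO3²⁻]/[HCO3-]:  pH = pK2 − log₁₀([HCO3-]/[CO3²⁻])
log₁₀(3550) = +3.550
pH = 10.38 − (+3.550) = 6.83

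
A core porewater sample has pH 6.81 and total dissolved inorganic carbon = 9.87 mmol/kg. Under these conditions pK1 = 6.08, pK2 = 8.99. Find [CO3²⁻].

α₂ = 1 / (1 + [H⁺]/K2 + [H⁺]²/(K1K2)) = 1 / (1 + 10^+2.18 + 10^+1.45)
   = 1 / (1 + 151.36 + 28.184) = 1/180.54 = 0.005539
[CO3²⁻] = α₂ × DIC = 0.005539 × 9.87 = 0.0547 mmol/kg

[CO3²⁻] = 0.0547 mmol/kg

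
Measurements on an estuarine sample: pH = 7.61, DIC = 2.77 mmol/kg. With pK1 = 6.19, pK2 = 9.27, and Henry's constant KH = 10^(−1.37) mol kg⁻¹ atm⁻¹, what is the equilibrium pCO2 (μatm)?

α₀ = 1 / (1 + K1/[H⁺] + K1K2/[H⁺]²) = 1 / (1 + 10^+1.42 + 10^-0.24)
   = 1 / (1 + 26.303 + 0.57544) = 1/27.878 = 0.03587
[CO2*] = α₀ × DIC = 0.03587 × 2.77 = 0.09936 mmol/kg
pCO2 = [CO2*]/KH = 9.936×10^-5 / 4.266×10^-2 = 2330 μatm

pCO2 = 2330 μatm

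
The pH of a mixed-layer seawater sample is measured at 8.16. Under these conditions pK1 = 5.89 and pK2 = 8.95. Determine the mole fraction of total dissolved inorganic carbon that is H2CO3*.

α₀ = 0.00460

α₀ = 1 / (1 + K1/[H⁺] + K1K2/[H⁺]²) = 1 / (1 + 10^+2.27 + 10^+1.48)
   = 1 / (1 + 186.21 + 30.200) = 1/217.41 = 0.004600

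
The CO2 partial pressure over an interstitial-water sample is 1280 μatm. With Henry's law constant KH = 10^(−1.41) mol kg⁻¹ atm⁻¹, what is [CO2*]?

[CO2*] = 49.8 μmol/kg

KH = 10^(−1.41) = 3.890×10^-2 mol kg⁻¹ atm⁻¹
[CO2*] = KH · pCO2 = 3.890×10^-2 × 1280×10^-6 atm = 4.98×10^-5 mol/kg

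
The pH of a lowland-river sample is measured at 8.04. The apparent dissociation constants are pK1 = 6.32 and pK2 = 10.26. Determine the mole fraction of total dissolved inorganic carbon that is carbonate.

α₂ = 0.00588

α₂ = 1 / (1 + [H⁺]/K2 + [H⁺]²/(K1K2)) = 1 / (1 + 10^+2.22 + 10^+0.50)
   = 1 / (1 + 165.96 + 3.1623) = 1/170.12 = 0.005878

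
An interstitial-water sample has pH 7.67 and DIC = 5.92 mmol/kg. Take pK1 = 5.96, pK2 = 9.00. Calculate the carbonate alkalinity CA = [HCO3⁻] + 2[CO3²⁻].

CA = [HCO3⁻] + 2[CO3²⁻] = (α₁ + 2α₂)·DIC
At pH 7.67: [H⁺]/K1 = 10^-1.71 = 0.019498, K2/[H⁺] = 10^-1.33 = 0.046774
α₁ = 1/(1 + 0.019498 + 0.046774) = 1/1.0663 = 0.9378; α₂ = α₁·K2/[H⁺] = 0.04387
α₁ + 2α₂ = 1.0256
CA = 1.0256 × 5.92 = 6.07 mmol/kg

CA = 6.07 mmol/kg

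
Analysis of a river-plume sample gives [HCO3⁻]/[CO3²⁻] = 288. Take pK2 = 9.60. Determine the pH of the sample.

pH = 7.14

From K2 = [H⁺][CO3²⁻]/[HCO3⁻]:  pH = pK2 − log₁₀([HCO3⁻]/[CO3²⁻])
log₁₀(288) = +2.459
pH = 9.60 − (+2.459) = 7.14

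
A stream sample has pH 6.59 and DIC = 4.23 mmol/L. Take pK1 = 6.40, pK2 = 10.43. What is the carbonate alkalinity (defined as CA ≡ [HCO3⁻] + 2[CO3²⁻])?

CA = [HCO3⁻] + 2[CO3²⁻] = (α₁ + 2α₂)·DIC
At pH 6.59: [H⁺]/K1 = 10^-0.19 = 0.64565, K2/[H⁺] = 10^-3.84 = 0.00014454
α₁ = 1/(1 + 0.64565 + 0.00014454) = 1/1.6458 = 0.6076; α₂ = α₁·K2/[H⁺] = 8.783×10^-5
α₁ + 2α₂ = 0.6078
CA = 0.6078 × 4.23 = 2.57 mmol/L

CA = 2.57 mmol/L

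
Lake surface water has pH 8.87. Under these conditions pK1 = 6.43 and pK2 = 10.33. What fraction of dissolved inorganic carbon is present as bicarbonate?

α₁ = 1 / (1 + [H⁺]/K1 + K2/[H⁺]) = 1 / (1 + 10^-2.44 + 10^-1.46)
   = 1 / (1 + 0.0036308 + 0.034674) = 1/1.0383 = 0.9631

α₁ = 0.963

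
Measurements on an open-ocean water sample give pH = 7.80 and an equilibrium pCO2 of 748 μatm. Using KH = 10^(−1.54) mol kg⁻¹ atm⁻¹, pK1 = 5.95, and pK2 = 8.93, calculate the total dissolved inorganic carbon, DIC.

[CO2*] = KH · pCO2 = 10^(−1.54) × 748×10^-6 = 2.157×10^-5 mol/kg
α₀ = 1/(1 + K1/[H⁺] + K1K2/[H⁺]²) = 1/(1 + 10^+1.85 + 10^+0.72) = 0.01298
DIC = [CO2*]/α₀ = 2.157×10^-5 / 0.01298 = 1.66 mmol/kg

DIC = 1.66 mmol/kg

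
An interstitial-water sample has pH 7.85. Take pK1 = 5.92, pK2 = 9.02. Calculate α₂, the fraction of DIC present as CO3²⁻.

α₂ = 1 / (1 + [H⁺]/K2 + [H⁺]²/(K1K2)) = 1 / (1 + 10^+1.17 + 10^-0.76)
   = 1 / (1 + 14.791 + 0.17378) = 1/15.965 = 0.06264

α₂ = 0.0626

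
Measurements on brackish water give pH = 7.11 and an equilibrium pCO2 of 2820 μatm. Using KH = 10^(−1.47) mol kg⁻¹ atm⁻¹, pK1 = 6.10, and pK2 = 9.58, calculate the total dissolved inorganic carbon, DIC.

DIC = 1.08 mmol/kg

[CO2*] = KH · pCO2 = 10^(−1.47) × 2820×10^-6 = 9.555×10^-5 mol/kg
α₀ = 1/(1 + K1/[H⁺] + K1K2/[H⁺]²) = 1/(1 + 10^+1.01 + 10^-1.46) = 0.08875
DIC = [CO2*]/α₀ = 9.555×10^-5 / 0.08875 = 1.08 mmol/kg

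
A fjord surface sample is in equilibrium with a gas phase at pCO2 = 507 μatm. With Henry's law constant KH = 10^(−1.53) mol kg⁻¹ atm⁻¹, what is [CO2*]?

KH = 10^(−1.53) = 2.951×10^-2 mol kg⁻¹ atm⁻¹
[CO2*] = KH · pCO2 = 2.951×10^-2 × 507×10^-6 atm = 1.50×10^-5 mol/kg

[CO2*] = 15.0 μmol/kg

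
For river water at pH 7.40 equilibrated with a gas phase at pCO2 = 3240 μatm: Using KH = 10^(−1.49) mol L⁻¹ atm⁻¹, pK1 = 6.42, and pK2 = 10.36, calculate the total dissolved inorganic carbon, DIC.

DIC = 1.11 mmol/L

[CO2*] = KH · pCO2 = 10^(−1.49) × 3240×10^-6 = 1.048×10^-4 mol/L
α₀ = 1/(1 + K1/[H⁺] + K1K2/[H⁺]²) = 1/(1 + 10^+0.98 + 10^-1.98) = 0.09469
DIC = [CO2*]/α₀ = 1.048×10^-4 / 0.09469 = 1.11 mmol/L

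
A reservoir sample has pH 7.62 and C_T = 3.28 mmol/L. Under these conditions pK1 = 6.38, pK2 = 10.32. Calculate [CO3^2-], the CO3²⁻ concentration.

[CO3²⁻] = 6.18 μmol/L

α₂ = 1 / (1 + [H⁺]/K2 + [H⁺]²/(K1K2)) = 1 / (1 + 10^+2.70 + 10^+1.46)
   = 1 / (1 + 501.19 + 28.840) = 1/531.03 = 0.001883
[CO3²⁻] = α₂ × DIC = 0.001883 × 3.28 = 0.00618 mmol/L = 6.18 μmol/L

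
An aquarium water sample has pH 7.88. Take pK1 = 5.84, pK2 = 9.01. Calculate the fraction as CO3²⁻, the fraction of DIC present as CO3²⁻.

α₂ = 1 / (1 + [H⁺]/K2 + [H⁺]²/(K1K2)) = 1 / (1 + 10^+1.13 + 10^-0.91)
   = 1 / (1 + 13.490 + 0.12303) = 1/14.613 = 0.06843

α₂ = 0.0684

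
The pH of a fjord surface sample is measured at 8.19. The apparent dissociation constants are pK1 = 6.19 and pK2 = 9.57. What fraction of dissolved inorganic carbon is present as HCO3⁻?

α₁ = 1 / (1 + [H⁺]/K1 + K2/[H⁺]) = 1 / (1 + 10^-2.00 + 10^-1.38)
   = 1 / (1 + 0.010000 + 0.041687) = 1/1.0517 = 0.9509

α₁ = 0.951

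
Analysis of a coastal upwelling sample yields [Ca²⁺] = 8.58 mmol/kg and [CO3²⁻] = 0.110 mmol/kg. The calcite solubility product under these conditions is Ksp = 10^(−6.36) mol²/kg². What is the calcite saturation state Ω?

Ksp = 10^(−6.36) = 4.365×10^-7
Ω = [Ca²⁺][CO3²⁻]/Ksp = (8.58×10^-3)(0.110×10^-3) / 4.365×10^-7 = 2.16

Ω = 2.16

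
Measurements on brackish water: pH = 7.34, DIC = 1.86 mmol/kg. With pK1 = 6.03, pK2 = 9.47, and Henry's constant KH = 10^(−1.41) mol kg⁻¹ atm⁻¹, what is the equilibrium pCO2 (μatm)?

pCO2 = 2220 μatm

α₀ = 1 / (1 + K1/[H⁺] + K1K2/[H⁺]²) = 1 / (1 + 10^+1.31 + 10^-0.82)
   = 1 / (1 + 20.417 + 0.15136) = 1/21.569 = 0.04636
[CO2*] = α₀ × DIC = 0.04636 × 1.86 = 0.08624 mmol/kg
pCO2 = [CO2*]/KH = 8.624×10^-5 / 3.890×10^-2 = 2220 μatm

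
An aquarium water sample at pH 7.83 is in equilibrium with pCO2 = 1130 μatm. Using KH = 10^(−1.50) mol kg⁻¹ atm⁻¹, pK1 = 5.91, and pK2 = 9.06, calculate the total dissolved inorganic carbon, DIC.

DIC = 3.18 mmol/kg

[CO2*] = KH · pCO2 = 10^(−1.50) × 1130×10^-6 = 3.573×10^-5 mol/kg
α₀ = 1/(1 + K1/[H⁺] + K1K2/[H⁺]²) = 1/(1 + 10^+1.92 + 10^+0.69) = 0.01123
DIC = [CO2*]/α₀ = 3.573×10^-5 / 0.01123 = 3.18 mmol/kg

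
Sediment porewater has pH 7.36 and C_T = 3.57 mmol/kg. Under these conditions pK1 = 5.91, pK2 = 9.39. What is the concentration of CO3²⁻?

α₂ = 1 / (1 + [H⁺]/K2 + [H⁺]²/(K1K2)) = 1 / (1 + 10^+2.03 + 10^+0.58)
   = 1 / (1 + 107.15 + 3.8019) = 1/111.95 = 0.008932
[CO3²⁻] = α₂ × DIC = 0.008932 × 3.57 = 0.0319 mmol/kg

[CO3²⁻] = 0.0319 mmol/kg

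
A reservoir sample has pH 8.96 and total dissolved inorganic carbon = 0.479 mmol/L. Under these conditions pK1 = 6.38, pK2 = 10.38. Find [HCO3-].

α₁ = 1 / (1 + [H⁺]/K1 + K2/[H⁺]) = 1 / (1 + 10^-2.58 + 10^-1.42)
   = 1 / (1 + 0.0026303 + 0.038019) = 1/1.0406 = 0.9609
[HCO3⁻] = α₁ × DIC = 0.9609 × 0.479 = 0.460 mmol/L

[HCO3⁻] = 0.460 mmol/L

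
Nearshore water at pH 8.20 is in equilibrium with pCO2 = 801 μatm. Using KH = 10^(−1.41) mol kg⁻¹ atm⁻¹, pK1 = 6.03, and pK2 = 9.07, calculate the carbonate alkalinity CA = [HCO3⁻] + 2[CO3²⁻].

[CO2*] = KH · pCO2 = 10^(−1.41) × 801×10^-6 = 3.116×10^-5 mol/kg
α₀ = 1/(1 + K1/[H⁺] + K1K2/[H⁺]²) = 1/(1 + 10^+2.17 + 10^+1.30) = 0.005922
DIC = [CO2*]/α₀ = 3.116×10^-5 / 0.005922 = 5.262 mmol/kg
CA = (α₁ + 2α₂)·DIC = (0.8759 + 2×0.1182) × 5.262 = 5.85 mmol/kg

CA = 5.85 mmol/kg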